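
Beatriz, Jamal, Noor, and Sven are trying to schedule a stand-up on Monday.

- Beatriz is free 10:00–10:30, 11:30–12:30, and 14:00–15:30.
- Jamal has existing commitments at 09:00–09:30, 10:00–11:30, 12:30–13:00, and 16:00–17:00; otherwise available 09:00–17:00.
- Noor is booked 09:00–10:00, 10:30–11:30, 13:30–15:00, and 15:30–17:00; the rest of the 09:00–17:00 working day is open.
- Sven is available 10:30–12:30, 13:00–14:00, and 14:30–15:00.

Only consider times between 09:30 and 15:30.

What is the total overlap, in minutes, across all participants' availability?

Jamal free within 09:00–17:00: 09:30–10:00, 11:30–12:30, 13:00–16:00.
Noor free within 09:00–17:00: 10:00–10:30, 11:30–13:30, 15:00–15:30.
Beatriz ∩ Jamal: 11:30–12:30, 14:00–15:30.
Beatriz ∩ Jamal ∩ Noor: 11:30–12:30, 15:00–15:30.
Beatriz ∩ Jamal ∩ Noor ∩ Sven: 11:30–12:30.
Restricted to 09:30–15:30: 11:30–12:30.
Total common minutes: 60.

60 minutes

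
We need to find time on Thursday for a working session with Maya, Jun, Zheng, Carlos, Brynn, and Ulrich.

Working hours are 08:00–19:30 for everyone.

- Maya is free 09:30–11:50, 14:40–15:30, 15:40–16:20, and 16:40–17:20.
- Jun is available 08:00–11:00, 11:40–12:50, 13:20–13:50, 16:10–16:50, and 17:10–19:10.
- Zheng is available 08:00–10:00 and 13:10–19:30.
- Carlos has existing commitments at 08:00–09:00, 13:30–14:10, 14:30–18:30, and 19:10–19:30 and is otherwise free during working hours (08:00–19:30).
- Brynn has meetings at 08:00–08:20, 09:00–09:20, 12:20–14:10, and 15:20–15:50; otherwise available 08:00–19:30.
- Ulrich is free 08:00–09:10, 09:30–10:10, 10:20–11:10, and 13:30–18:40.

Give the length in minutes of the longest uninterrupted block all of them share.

Carlos free within 08:00–19:30: 09:00–13:30, 14:10–14:30, 18:30–19:10.
Brynn free within 08:00–19:30: 08:20–09:00, 09:20–12:20, 14:10–15:20, 15:50–19:30.
Maya ∩ Jun: 09:30–11:00, 11:40–11:50, 16:10–16:20, 16:40–16:50, 17:10–17:20.
Maya ∩ Jun ∩ Zheng: 09:30–10:00, 16:10–16:20, 16:40–16:50, 17:10–17:20.
Maya ∩ Jun ∩ Zheng ∩ Carlos: 09:30–10:00.
Maya ∩ Jun ∩ Zheng ∩ Carlos ∩ Brynn: 09:30–10:00.
Maya ∩ Jun ∩ Zheng ∩ Carlos ∩ Brynn ∩ Ulrich: 09:30–10:00.
Single common window of 30 minutes.

30 minutes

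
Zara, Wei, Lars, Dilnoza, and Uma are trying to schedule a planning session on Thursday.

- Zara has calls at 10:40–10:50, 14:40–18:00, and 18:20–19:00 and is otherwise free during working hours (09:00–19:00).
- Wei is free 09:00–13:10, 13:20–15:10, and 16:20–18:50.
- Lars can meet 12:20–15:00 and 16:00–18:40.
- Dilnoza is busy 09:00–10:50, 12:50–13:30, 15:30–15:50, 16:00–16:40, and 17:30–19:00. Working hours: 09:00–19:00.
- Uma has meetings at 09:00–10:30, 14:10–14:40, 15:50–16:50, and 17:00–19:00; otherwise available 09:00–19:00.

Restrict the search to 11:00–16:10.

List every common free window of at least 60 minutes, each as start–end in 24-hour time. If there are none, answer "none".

Zara free within 09:00–19:00: 09:00–10:40, 10:50–14:40, 18:00–18:20.
Dilnoza free within 09:00–19:00: 10:50–12:50, 13:30–15:30, 15:50–16:00, 16:40–17:30.
Uma free within 09:00–19:00: 10:30–14:10, 14:40–15:50, 16:50–17:00.
Zara ∩ Wei: 09:00–10:40, 10:50–13:10, 13:20–14:40, 18:00–18:20.
Zara ∩ Wei ∩ Lars: 12:20–13:10, 13:20–14:40, 18:00–18:20.
Zara ∩ Wei ∩ Lars ∩ Dilnoza: 12:20–12:50, 13:30–14:40.
Zara ∩ Wei ∩ Lars ∩ Dilnoza ∩ Uma: 12:20–12:50, 13:30–14:10.
Restricted to 11:00–16:10: 12:20–12:50, 13:30–14:10.
Windows ≥ 60 min: (none).

none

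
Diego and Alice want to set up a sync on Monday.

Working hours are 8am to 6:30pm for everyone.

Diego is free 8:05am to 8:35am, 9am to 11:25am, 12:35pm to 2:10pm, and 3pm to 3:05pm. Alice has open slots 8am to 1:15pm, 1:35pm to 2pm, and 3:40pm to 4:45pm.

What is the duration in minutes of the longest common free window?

Diego ∩ Alice: 08:05–08:35, 09:00–11:25, 12:35–13:15, 13:35–14:00.
Common window lengths: 30, 145, 40, 25 min; longest is 145.

145 minutes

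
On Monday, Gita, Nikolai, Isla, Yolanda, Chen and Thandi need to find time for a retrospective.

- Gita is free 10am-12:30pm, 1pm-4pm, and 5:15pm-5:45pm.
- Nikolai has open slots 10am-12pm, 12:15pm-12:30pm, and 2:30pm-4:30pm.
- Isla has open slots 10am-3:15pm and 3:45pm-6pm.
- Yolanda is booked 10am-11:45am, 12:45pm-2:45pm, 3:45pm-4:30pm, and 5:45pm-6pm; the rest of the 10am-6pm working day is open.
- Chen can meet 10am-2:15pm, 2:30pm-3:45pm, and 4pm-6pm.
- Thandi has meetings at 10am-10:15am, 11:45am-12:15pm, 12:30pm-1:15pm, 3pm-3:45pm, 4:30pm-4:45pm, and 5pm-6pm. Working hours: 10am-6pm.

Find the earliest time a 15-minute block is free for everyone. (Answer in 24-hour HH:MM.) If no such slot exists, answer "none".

Yolanda free within 10:00–18:00: 11:45–12:45, 14:45–15:45, 16:30–17:45.
Thandi free within 10:00–18:00: 10:15–11:45, 12:15–12:30, 13:15–15:00, 15:45–16:30, 16:45–17:00.
Gita ∩ Nikolai: 10:00–12:00, 12:15–12:30, 14:30–16:00.
Gita ∩ Nikolai ∩ Isla: 10:00–12:00, 12:15–12:30, 14:30–15:15, 15:45–16:00.
Gita ∩ Nikolai ∩ Isla ∩ Yolanda: 11:45–12:00, 12:15–12:30, 14:45–15:15.
Gita ∩ Nikolai ∩ Isla ∩ Yolanda ∩ Chen: 11:45–12:00, 12:15–12:30, 14:45–15:15.
Gita ∩ Nikolai ∩ Isla ∩ Yolanda ∩ Chen ∩ Thandi: 12:15–12:30, 14:45–15:00.
Windows ≥ 15 min: 12:15–12:30, 14:45–15:00.
Earliest such window starts at 12:15.

12:15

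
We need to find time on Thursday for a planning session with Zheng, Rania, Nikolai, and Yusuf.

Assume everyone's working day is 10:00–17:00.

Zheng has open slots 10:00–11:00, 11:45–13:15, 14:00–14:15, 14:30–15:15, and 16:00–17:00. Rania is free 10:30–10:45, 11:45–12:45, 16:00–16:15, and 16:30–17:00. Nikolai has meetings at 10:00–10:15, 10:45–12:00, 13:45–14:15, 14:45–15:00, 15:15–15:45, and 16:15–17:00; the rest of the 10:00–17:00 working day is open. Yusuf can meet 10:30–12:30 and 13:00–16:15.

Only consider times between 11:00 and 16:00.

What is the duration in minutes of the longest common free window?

30 minutes

Nikolai free within 10:00–17:00: 10:15–10:45, 12:00–13:45, 14:15–14:45, 15:00–15:15, 15:45–16:15.
Zheng ∩ Rania: 10:30–10:45, 11:45–12:45, 16:00–16:15, 16:30–17:00.
Zheng ∩ Rania ∩ Nikolai: 10:30–10:45, 12:00–12:45, 16:00–16:15.
Zheng ∩ Rania ∩ Nikolai ∩ Yusuf: 10:30–10:45, 12:00–12:30, 16:00–16:15.
Restricted to 11:00–16:00: 12:00–12:30.
Single common window of 30 minutes.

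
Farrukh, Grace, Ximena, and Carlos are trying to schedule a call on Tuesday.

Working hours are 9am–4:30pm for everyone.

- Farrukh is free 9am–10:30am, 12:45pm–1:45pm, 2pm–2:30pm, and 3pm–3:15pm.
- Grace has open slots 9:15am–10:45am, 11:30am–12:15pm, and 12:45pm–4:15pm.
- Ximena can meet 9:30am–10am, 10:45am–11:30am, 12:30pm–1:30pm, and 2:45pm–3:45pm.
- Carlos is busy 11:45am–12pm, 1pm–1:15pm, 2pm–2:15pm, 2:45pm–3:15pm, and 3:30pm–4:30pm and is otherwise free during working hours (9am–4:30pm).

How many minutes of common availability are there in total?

60 minutes

Carlos free within 09:00–16:30: 09:00–11:45, 12:00–13:00, 13:15–14:00, 14:15–14:45, 15:15–15:30.
Farrukh ∩ Grace: 09:15–10:30, 12:45–13:45, 14:00–14:30, 15:00–15:15.
Farrukh ∩ Grace ∩ Ximena: 09:30–10:00, 12:45–13:30, 15:00–15:15.
Farrukh ∩ Grace ∩ Ximena ∩ Carlos: 09:30–10:00, 12:45–13:00, 13:15–13:30.
Total common minutes: 30 + 15 + 15 = 60.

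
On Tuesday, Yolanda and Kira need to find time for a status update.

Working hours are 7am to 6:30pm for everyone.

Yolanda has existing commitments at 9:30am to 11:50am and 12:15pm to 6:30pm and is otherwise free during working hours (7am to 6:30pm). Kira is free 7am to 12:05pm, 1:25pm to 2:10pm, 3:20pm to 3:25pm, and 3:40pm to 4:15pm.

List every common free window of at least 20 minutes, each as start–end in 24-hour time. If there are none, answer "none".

07:00–09:30

Yolanda free within 07:00–18:30: 07:00–09:30, 11:50–12:15.
Yolanda ∩ Kira: 07:00–09:30, 11:50–12:05.
Windows ≥ 20 min: 07:00–09:30.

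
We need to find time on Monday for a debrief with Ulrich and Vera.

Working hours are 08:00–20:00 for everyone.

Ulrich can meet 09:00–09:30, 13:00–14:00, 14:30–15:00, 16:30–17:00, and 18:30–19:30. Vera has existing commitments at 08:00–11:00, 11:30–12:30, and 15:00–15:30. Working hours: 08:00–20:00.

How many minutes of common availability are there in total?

Vera free within 08:00–20:00: 11:00–11:30, 12:30–15:00, 15:30–20:00.
Ulrich ∩ Vera: 13:00–14:00, 14:30–15:00, 16:30–17:00, 18:30–19:30.
Total common minutes: 60 + 30 + 30 + 60 = 180.

180 minutes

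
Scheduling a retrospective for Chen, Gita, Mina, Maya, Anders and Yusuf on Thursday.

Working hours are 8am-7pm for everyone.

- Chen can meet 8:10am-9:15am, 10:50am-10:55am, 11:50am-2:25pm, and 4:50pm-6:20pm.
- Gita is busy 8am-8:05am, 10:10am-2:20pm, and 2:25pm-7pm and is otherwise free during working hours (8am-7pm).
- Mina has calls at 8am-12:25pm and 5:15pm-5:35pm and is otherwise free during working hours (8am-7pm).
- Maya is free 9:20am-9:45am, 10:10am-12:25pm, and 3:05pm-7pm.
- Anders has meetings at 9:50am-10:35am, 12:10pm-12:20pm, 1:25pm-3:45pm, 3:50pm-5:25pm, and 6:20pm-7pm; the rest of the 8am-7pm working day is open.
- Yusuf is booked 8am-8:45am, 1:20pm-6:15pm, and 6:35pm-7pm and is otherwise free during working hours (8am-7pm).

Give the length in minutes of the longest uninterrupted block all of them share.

Gita free within 08:00–19:00: 08:05–10:10, 14:20–14:25.
Mina free within 08:00–19:00: 12:25–17:15, 17:35–19:00.
Anders free within 08:00–19:00: 08:00–09:50, 10:35–12:10, 12:20–13:25, 15:45–15:50, 17:25–18:20.
Yusuf free within 08:00–19:00: 08:45–13:20, 18:15–18:35.
Chen ∩ Gita: 08:10–09:15, 14:20–14:25.
Chen ∩ Gita ∩ Mina: 14:20–14:25.
Chen ∩ Gita ∩ Mina ∩ Maya: (none).
Chen ∩ Gita ∩ Mina ∩ Maya ∩ Anders: (none).
Chen ∩ Gita ∩ Mina ∩ Maya ∩ Anders ∩ Yusuf: (none).
No common window.

0 minutes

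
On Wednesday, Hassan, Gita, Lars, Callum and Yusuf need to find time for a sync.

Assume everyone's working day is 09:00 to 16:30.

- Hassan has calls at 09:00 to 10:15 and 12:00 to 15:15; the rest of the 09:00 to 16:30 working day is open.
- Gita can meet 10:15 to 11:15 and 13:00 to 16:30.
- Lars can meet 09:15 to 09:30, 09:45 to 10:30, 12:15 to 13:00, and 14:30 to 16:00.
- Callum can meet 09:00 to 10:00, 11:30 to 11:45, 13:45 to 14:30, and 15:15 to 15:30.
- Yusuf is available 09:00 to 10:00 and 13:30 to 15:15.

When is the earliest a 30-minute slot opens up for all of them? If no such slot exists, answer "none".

Hassan free within 09:00–16:30: 10:15–12:00, 15:15–16:30.
Hassan ∩ Gita: 10:15–11:15, 15:15–16:30.
Hassan ∩ Gita ∩ Lars: 10:15–10:30, 15:15–16:00.
Hassan ∩ Gita ∩ Lars ∩ Callum: 15:15–15:30.
Hassan ∩ Gita ∩ Lars ∩ Callum ∩ Yusuf: (none).
Windows ≥ 30 min: (none).

none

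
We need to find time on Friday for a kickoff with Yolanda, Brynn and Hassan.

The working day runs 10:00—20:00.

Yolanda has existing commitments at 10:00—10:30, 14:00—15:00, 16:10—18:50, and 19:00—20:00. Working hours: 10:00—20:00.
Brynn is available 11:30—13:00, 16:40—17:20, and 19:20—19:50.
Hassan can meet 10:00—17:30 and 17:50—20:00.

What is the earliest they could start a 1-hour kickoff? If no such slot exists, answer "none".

11:30

Yolanda free within 10:00–20:00: 10:30–14:00, 15:00–16:10, 18:50–19:00.
Yolanda ∩ Brynn: 11:30–13:00.
Yolanda ∩ Brynn ∩ Hassan: 11:30–13:00.
Windows ≥ 60 min: 11:30–13:00.
Earliest such window starts at 11:30.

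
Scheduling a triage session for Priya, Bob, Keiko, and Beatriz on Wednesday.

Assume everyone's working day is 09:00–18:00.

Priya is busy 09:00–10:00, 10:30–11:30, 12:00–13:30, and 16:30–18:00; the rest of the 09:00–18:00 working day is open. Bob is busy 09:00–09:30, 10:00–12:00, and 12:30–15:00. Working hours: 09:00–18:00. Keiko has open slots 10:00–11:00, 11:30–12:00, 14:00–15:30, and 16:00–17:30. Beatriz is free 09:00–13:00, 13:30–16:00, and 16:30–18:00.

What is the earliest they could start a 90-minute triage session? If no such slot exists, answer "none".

none

Priya free within 09:00–18:00: 10:00–10:30, 11:30–12:00, 13:30–16:30.
Bob free within 09:00–18:00: 09:30–10:00, 12:00–12:30, 15:00–18:00.
Priya ∩ Bob: 15:00–16:30.
Priya ∩ Bob ∩ Keiko: 15:00–15:30, 16:00–16:30.
Priya ∩ Bob ∩ Keiko ∩ Beatriz: 15:00–15:30.
Windows ≥ 90 min: (none).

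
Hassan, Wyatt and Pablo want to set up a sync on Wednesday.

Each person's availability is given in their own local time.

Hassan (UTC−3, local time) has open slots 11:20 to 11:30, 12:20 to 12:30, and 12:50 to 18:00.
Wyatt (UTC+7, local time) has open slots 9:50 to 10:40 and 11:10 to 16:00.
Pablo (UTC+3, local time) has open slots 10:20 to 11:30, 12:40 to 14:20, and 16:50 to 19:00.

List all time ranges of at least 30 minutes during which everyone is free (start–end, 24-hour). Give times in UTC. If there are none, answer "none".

Hassan → UTC: 14:20–14:30, 15:20–15:30, 15:50–21:00.
Wyatt → UTC: 02:50–03:40, 04:10–09:00.
Pablo → UTC: 07:20–08:30, 09:40–11:20, 13:50–16:00.
Hassan ∩ Wyatt: (none).
Hassan ∩ Wyatt ∩ Pablo: (none).
Windows ≥ 30 min: (none).

none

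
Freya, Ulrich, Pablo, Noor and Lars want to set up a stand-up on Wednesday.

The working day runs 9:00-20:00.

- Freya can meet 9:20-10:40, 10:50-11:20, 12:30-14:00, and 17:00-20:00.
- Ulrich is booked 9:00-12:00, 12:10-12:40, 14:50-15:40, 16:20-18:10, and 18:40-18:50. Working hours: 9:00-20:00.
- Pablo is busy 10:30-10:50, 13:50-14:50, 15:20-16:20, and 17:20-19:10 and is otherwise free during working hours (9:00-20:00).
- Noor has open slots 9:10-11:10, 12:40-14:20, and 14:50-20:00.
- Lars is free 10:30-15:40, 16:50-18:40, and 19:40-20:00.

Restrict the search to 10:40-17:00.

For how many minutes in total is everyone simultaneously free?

Ulrich free within 09:00–20:00: 12:00–12:10, 12:40–14:50, 15:40–16:20, 18:10–18:40, 18:50–20:00.
Pablo free within 09:00–20:00: 09:00–10:30, 10:50–13:50, 14:50–15:20, 16:20–17:20, 19:10–20:00.
Freya ∩ Ulrich: 12:40–14:00, 18:10–18:40, 18:50–20:00.
Freya ∩ Ulrich ∩ Pablo: 12:40–13:50, 19:10–20:00.
Freya ∩ Ulrich ∩ Pablo ∩ Noor: 12:40–13:50, 19:10–20:00.
Freya ∩ Ulrich ∩ Pablo ∩ Noor ∩ Lars: 12:40–13:50, 19:40–20:00.
Restricted to 10:40–17:00: 12:40–13:50.
Total common minutes: 70.

70 minutes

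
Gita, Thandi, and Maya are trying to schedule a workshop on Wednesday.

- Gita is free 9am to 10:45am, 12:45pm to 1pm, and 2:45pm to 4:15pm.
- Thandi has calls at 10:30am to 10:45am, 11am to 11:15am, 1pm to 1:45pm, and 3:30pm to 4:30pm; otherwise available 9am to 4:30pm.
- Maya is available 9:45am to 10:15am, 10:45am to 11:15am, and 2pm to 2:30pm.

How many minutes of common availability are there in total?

30 minutes

Thandi free within 09:00–16:30: 09:00–10:30, 10:45–11:00, 11:15–13:00, 13:45–15:30.
Gita ∩ Thandi: 09:00–10:30, 12:45–13:00, 14:45–15:30.
Gita ∩ Thandi ∩ Maya: 09:45–10:15.
Total common minutes: 30.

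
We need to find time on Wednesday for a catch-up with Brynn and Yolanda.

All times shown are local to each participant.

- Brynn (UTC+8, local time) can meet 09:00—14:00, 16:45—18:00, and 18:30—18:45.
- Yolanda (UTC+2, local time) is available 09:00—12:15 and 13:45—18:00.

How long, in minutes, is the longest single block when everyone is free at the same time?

75 minutes

Brynn → UTC: 01:00–06:00, 08:45–10:00, 10:30–10:45.
Yolanda → UTC: 07:00–10:15, 11:45–16:00.
Brynn ∩ Yolanda: 08:45–10:00.
Single common window of 75 minutes.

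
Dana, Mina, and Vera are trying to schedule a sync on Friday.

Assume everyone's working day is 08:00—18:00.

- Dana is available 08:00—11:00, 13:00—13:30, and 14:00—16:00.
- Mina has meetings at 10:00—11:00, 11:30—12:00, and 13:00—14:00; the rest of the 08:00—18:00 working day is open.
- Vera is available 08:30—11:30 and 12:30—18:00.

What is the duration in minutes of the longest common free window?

Mina free within 08:00–18:00: 08:00–10:00, 11:00–11:30, 12:00–13:00, 14:00–18:00.
Dana ∩ Mina: 08:00–10:00, 14:00–16:00.
Dana ∩ Mina ∩ Vera: 08:30–10:00, 14:00–16:00.
Common window lengths: 90, 120 min; longest is 120.

120 minutes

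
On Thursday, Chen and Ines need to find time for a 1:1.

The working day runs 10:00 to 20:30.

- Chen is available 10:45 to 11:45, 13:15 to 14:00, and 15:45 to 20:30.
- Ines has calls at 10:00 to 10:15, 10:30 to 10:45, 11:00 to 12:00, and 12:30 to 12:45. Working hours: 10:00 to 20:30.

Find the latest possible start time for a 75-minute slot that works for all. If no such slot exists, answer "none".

19:15

Ines free within 10:00–20:30: 10:15–10:30, 10:45–11:00, 12:00–12:30, 12:45–20:30.
Chen ∩ Ines: 10:45–11:00, 13:15–14:00, 15:45–20:30.
Windows ≥ 75 min: 15:45–20:30.
Latest start in the last window 15:45–20:30 is 20:30 − 75 min = 19:15.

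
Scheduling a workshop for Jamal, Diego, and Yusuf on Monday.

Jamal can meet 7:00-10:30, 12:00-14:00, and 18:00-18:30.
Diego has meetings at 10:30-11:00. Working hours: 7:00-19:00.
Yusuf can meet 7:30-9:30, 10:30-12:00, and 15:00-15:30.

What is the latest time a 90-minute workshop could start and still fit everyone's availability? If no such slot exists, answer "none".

Diego free within 07:00–19:00: 07:00–10:30, 11:00–19:00.
Jamal ∩ Diego: 07:00–10:30, 12:00–14:00, 18:00–18:30.
Jamal ∩ Diego ∩ Yusuf: 07:30–09:30.
Windows ≥ 90 min: 07:30–09:30.
Latest start in the last window 07:30–09:30 is 09:30 − 90 min = 08:00.

08:00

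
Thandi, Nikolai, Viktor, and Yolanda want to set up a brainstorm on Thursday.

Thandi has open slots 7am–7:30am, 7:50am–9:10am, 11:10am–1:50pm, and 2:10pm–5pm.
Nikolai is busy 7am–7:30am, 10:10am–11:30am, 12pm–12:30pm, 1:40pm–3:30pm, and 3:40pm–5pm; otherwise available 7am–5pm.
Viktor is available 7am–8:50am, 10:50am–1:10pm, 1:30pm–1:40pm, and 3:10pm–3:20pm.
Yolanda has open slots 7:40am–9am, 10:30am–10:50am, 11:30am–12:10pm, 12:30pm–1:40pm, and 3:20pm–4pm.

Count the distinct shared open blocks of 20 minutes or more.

3

Nikolai free within 07:00–17:00: 07:30–10:10, 11:30–12:00, 12:30–13:40, 15:30–15:40.
Thandi ∩ Nikolai: 07:50–09:10, 11:30–12:00, 12:30–13:40, 15:30–15:40.
Thandi ∩ Nikolai ∩ Viktor: 07:50–08:50, 11:30–12:00, 12:30–13:10, 13:30–13:40.
Thandi ∩ Nikolai ∩ Viktor ∩ Yolanda: 07:50–08:50, 11:30–12:00, 12:30–13:10, 13:30–13:40.
Windows ≥ 20 min: 07:50–08:50, 11:30–12:00, 12:30–13:10.
That's 3 windows.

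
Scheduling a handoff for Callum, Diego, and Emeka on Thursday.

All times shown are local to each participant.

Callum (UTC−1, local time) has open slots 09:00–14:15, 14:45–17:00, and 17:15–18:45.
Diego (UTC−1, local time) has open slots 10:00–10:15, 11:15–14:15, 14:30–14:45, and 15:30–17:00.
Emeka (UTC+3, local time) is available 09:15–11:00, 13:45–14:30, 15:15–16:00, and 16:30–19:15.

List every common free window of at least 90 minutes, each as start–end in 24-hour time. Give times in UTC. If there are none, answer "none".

13:30–15:15

Callum → UTC: 10:00–15:15, 15:45–18:00, 18:15–19:45.
Diego → UTC: 11:00–11:15, 12:15–15:15, 15:30–15:45, 16:30–18:00.
Emeka → UTC: 06:15–08:00, 10:45–11:30, 12:15–13:00, 13:30–16:15.
Callum ∩ Diego: 11:00–11:15, 12:15–15:15, 16:30–18:00.
Callum ∩ Diego ∩ Emeka: 11:00–11:15, 12:15–13:00, 13:30–15:15.
Windows ≥ 90 min: 13:30–15:15.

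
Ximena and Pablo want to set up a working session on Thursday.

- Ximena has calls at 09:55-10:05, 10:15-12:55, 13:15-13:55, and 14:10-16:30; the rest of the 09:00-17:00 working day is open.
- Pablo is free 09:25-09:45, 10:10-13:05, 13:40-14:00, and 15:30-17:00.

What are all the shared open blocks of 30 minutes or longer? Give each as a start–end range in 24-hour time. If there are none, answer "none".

Ximena free within 09:00–17:00: 09:00–09:55, 10:05–10:15, 12:55–13:15, 13:55–14:10, 16:30–17:00.
Ximena ∩ Pablo: 09:25–09:45, 10:10–10:15, 12:55–13:05, 13:55–14:00, 16:30–17:00.
Windows ≥ 30 min: 16:30–17:00.

16:30–17:00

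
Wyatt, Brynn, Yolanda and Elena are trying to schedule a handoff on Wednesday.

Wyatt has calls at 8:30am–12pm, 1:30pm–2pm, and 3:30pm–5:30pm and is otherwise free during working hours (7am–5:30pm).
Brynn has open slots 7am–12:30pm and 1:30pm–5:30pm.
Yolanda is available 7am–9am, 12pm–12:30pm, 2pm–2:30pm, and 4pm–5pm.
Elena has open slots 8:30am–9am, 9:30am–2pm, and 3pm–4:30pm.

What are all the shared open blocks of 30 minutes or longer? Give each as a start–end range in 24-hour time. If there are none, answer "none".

12:00–12:30

Wyatt free within 07:00–17:30: 07:00–08:30, 12:00–13:30, 14:00–15:30.
Wyatt ∩ Brynn: 07:00–08:30, 12:00–12:30, 14:00–15:30.
Wyatt ∩ Brynn ∩ Yolanda: 07:00–08:30, 12:00–12:30, 14:00–14:30.
Wyatt ∩ Brynn ∩ Yolanda ∩ Elena: 12:00–12:30.
Windows ≥ 30 min: 12:00–12:30.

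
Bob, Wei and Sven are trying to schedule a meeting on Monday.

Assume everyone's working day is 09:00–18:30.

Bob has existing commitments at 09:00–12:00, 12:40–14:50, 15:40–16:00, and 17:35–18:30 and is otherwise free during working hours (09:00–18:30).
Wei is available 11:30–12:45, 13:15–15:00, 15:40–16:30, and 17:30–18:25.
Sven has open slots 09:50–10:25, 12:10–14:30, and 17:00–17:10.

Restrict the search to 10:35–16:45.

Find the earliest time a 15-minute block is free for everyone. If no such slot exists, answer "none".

12:10

Bob free within 09:00–18:30: 12:00–12:40, 14:50–15:40, 16:00–17:35.
Bob ∩ Wei: 12:00–12:40, 14:50–15:00, 16:00–16:30, 17:30–17:35.
Bob ∩ Wei ∩ Sven: 12:10–12:40.
Restricted to 10:35–16:45: 12:10–12:40.
Windows ≥ 15 min: 12:10–12:40.
Earliest such window starts at 12:10.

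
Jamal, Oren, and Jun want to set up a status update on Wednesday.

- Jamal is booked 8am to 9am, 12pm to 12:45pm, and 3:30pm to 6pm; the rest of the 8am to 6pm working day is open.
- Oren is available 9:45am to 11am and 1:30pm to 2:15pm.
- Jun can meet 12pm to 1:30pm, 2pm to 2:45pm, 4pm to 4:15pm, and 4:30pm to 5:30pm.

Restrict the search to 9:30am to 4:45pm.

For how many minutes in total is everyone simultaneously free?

15 minutes

Jamal free within 08:00–18:00: 09:00–12:00, 12:45–15:30.
Jamal ∩ Oren: 09:45–11:00, 13:30–14:15.
Jamal ∩ Oren ∩ Jun: 14:00–14:15.
Restricted to 09:30–16:45: 14:00–14:15.
Total common minutes: 15.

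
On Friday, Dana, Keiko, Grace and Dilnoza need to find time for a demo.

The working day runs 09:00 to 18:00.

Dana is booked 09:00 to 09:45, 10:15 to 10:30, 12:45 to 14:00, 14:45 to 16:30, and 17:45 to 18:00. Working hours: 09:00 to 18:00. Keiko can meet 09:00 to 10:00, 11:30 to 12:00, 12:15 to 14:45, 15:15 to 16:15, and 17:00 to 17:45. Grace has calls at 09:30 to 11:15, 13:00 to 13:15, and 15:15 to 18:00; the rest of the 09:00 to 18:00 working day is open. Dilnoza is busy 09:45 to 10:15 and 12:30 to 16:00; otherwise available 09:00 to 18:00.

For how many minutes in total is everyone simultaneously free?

45 minutes

Dana free within 09:00–18:00: 09:45–10:15, 10:30–12:45, 14:00–14:45, 16:30–17:45.
Grace free within 09:00–18:00: 09:00–09:30, 11:15–13:00, 13:15–15:15.
Dilnoza free within 09:00–18:00: 09:00–09:45, 10:15–12:30, 16:00–18:00.
Dana ∩ Keiko: 09:45–10:00, 11:30–12:00, 12:15–12:45, 14:00–14:45, 17:00–17:45.
Dana ∩ Keiko ∩ Grace: 11:30–12:00, 12:15–12:45, 14:00–14:45.
Dana ∩ Keiko ∩ Grace ∩ Dilnoza: 11:30–12:00, 12:15–12:30.
Total common minutes: 30 + 15 = 45.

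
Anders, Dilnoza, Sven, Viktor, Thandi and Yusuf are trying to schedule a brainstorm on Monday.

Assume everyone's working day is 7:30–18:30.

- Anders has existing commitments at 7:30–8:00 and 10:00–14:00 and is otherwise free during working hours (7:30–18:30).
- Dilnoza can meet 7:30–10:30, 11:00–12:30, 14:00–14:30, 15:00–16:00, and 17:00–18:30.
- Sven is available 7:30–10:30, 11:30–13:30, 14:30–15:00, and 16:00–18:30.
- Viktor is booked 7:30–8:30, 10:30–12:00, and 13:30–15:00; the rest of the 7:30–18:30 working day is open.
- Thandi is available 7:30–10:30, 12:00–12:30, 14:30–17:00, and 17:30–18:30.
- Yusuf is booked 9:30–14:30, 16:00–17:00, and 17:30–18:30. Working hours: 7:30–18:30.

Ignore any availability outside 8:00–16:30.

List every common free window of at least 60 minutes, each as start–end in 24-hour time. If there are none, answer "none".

Anders free within 07:30–18:30: 08:00–10:00, 14:00–18:30.
Viktor free within 07:30–18:30: 08:30–10:30, 12:00–13:30, 15:00–18:30.
Yusuf free within 07:30–18:30: 07:30–09:30, 14:30–16:00, 17:00–17:30.
Anders ∩ Dilnoza: 08:00–10:00, 14:00–14:30, 15:00–16:00, 17:00–18:30.
Anders ∩ Dilnoza ∩ Sven: 08:00–10:00, 17:00–18:30.
Anders ∩ Dilnoza ∩ Sven ∩ Viktor: 08:30–10:00, 17:00–18:30.
Anders ∩ Dilnoza ∩ Sven ∩ Viktor ∩ Thandi: 08:30–10:00, 17:30–18:30.
Anders ∩ Dilnoza ∩ Sven ∩ Viktor ∩ Thandi ∩ Yusuf: 08:30–09:30.
Restricted to 08:00–16:30: 08:30–09:30.
Windows ≥ 60 min: 08:30–09:30.

08:30–09:30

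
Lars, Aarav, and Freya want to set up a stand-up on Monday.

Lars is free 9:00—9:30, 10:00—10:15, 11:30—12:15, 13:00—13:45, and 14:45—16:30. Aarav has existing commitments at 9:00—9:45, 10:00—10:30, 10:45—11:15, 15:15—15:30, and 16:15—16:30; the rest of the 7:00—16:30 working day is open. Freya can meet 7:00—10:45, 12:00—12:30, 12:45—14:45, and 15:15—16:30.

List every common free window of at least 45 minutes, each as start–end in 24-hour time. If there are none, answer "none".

Aarav free within 07:00–16:30: 07:00–09:00, 09:45–10:00, 10:30–10:45, 11:15–15:15, 15:30–16:15.
Lars ∩ Aarav: 11:30–12:15, 13:00–13:45, 14:45–15:15, 15:30–16:15.
Lars ∩ Aarav ∩ Freya: 12:00–12:15, 13:00–13:45, 15:30–16:15.
Windows ≥ 45 min: 13:00–13:45, 15:30–16:15.

13:00–13:45, 15:30–16:15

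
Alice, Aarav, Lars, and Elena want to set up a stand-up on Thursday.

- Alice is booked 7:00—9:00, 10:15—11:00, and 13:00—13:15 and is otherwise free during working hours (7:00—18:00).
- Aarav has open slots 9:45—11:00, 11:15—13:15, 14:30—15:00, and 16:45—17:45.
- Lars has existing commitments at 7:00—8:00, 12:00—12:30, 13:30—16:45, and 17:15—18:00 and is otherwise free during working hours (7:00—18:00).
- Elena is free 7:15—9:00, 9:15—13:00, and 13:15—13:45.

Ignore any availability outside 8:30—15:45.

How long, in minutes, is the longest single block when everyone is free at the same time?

45 minutes

Alice free within 07:00–18:00: 09:00–10:15, 11:00–13:00, 13:15–18:00.
Lars free within 07:00–18:00: 08:00–12:00, 12:30–13:30, 16:45–17:15.
Alice ∩ Aarav: 09:45–10:15, 11:15–13:00, 14:30–15:00, 16:45–17:45.
Alice ∩ Aarav ∩ Lars: 09:45–10:15, 11:15–12:00, 12:30–13:00, 16:45–17:15.
Alice ∩ Aarav ∩ Lars ∩ Elena: 09:45–10:15, 11:15–12:00, 12:30–13:00.
Restricted to 08:30–15:45: 09:45–10:15, 11:15–12:00, 12:30–13:00.
Common window lengths: 30, 45, 30 min; longest is 45.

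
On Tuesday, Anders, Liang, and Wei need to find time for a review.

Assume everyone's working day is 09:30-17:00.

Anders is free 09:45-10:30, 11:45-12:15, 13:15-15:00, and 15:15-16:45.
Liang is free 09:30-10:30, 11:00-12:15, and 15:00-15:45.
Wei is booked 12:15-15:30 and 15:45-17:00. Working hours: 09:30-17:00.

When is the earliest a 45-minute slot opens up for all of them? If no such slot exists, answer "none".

09:45

Wei free within 09:30–17:00: 09:30–12:15, 15:30–15:45.
Anders ∩ Liang: 09:45–10:30, 11:45–12:15, 15:15–15:45.
Anders ∩ Liang ∩ Wei: 09:45–10:30, 11:45–12:15, 15:30–15:45.
Windows ≥ 45 min: 09:45–10:30.
Earliest such window starts at 09:45.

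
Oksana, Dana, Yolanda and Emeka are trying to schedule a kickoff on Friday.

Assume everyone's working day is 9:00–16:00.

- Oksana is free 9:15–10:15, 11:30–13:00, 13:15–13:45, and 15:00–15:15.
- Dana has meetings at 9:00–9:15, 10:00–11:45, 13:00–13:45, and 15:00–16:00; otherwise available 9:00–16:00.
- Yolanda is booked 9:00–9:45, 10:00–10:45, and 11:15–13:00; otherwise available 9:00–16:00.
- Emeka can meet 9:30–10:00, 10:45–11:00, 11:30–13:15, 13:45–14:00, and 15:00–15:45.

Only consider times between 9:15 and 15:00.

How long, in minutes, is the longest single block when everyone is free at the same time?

15 minutes

Dana free within 09:00–16:00: 09:15–10:00, 11:45–13:00, 13:45–15:00.
Yolanda free within 09:00–16:00: 09:45–10:00, 10:45–11:15, 13:00–16:00.
Oksana ∩ Dana: 09:15–10:00, 11:45–13:00.
Oksana ∩ Dana ∩ Yolanda: 09:45–10:00.
Oksana ∩ Dana ∩ Yolanda ∩ Emeka: 09:45–10:00.
Restricted to 09:15–15:00: 09:45–10:00.
Single common window of 15 minutes.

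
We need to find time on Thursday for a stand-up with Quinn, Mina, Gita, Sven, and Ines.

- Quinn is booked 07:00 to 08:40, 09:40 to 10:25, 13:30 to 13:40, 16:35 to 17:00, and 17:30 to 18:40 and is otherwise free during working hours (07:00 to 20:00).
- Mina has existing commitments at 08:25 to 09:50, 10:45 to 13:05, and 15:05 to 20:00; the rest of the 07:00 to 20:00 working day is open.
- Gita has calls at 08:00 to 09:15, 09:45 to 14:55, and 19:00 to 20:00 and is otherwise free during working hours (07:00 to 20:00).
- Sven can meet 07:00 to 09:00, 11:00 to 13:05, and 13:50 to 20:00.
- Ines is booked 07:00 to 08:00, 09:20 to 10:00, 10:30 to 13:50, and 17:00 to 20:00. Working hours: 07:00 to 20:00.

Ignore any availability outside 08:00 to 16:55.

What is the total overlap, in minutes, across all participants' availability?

10 minutes

Quinn free within 07:00–20:00: 08:40–09:40, 10:25–13:30, 13:40–16:35, 17:00–17:30, 18:40–20:00.
Mina free within 07:00–20:00: 07:00–08:25, 09:50–10:45, 13:05–15:05.
Gita free within 07:00–20:00: 07:00–08:00, 09:15–09:45, 14:55–19:00.
Ines free within 07:00–20:00: 08:00–09:20, 10:00–10:30, 13:50–17:00.
Quinn ∩ Mina: 10:25–10:45, 13:05–13:30, 13:40–15:05.
Quinn ∩ Mina ∩ Gita: 14:55–15:05.
Quinn ∩ Mina ∩ Gita ∩ Sven: 14:55–15:05.
Quinn ∩ Mina ∩ Gita ∩ Sven ∩ Ines: 14:55–15:05.
Restricted to 08:00–16:55: 14:55–15:05.
Total common minutes: 10.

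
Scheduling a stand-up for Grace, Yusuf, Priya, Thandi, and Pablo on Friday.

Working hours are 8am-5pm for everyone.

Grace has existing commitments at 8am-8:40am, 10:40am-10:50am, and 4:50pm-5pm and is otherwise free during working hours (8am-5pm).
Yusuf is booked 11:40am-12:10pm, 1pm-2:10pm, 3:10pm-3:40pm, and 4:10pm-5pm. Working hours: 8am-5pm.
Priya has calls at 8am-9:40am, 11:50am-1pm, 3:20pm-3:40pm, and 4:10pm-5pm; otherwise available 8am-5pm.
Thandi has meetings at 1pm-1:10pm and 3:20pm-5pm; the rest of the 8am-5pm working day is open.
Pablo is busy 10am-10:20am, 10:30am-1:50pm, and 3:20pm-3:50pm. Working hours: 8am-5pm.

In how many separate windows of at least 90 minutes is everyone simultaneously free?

0

Grace free within 08:00–17:00: 08:40–10:40, 10:50–16:50.
Yusuf free within 08:00–17:00: 08:00–11:40, 12:10–13:00, 14:10–15:10, 15:40–16:10.
Priya free within 08:00–17:00: 09:40–11:50, 13:00–15:20, 15:40–16:10.
Thandi free within 08:00–17:00: 08:00–13:00, 13:10–15:20.
Pablo free within 08:00–17:00: 08:00–10:00, 10:20–10:30, 13:50–15:20, 15:50–17:00.
Grace ∩ Yusuf: 08:40–10:40, 10:50–11:40, 12:10–13:00, 14:10–15:10, 15:40–16:10.
Grace ∩ Yusuf ∩ Priya: 09:40–10:40, 10:50–11:40, 14:10–15:10, 15:40–16:10.
Grace ∩ Yusuf ∩ Priya ∩ Thandi: 09:40–10:40, 10:50–11:40, 14:10–15:10.
Grace ∩ Yusuf ∩ Priya ∩ Thandi ∩ Pablo: 09:40–10:00, 10:20–10:30, 14:10–15:10.
Windows ≥ 90 min: (none).
That's 0 windows.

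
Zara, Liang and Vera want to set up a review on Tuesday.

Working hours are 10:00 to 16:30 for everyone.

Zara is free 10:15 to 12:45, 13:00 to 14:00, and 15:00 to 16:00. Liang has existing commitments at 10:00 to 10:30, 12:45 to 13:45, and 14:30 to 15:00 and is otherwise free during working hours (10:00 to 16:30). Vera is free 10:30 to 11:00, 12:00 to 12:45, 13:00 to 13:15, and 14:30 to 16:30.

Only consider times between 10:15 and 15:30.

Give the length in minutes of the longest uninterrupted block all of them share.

45 minutes

Liang free within 10:00–16:30: 10:30–12:45, 13:45–14:30, 15:00–16:30.
Zara ∩ Liang: 10:30–12:45, 13:45–14:00, 15:00–16:00.
Zara ∩ Liang ∩ Vera: 10:30–11:00, 12:00–12:45, 15:00–16:00.
Restricted to 10:15–15:30: 10:30–11:00, 12:00–12:45, 15:00–15:30.
Common window lengths: 30, 45, 30 min; longest is 45.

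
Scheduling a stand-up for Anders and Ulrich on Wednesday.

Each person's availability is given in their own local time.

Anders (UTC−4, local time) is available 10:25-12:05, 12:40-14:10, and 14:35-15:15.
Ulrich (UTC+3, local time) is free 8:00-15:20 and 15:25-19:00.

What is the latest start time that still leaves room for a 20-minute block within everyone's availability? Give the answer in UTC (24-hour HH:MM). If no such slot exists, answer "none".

Anders → UTC: 14:25–16:05, 16:40–18:10, 18:35–19:15.
Ulrich → UTC: 05:00–12:20, 12:25–16:00.
Anders ∩ Ulrich: 14:25–16:00.
Windows ≥ 20 min: 14:25–16:00.
Latest start in the last window 14:25–16:00 is 16:00 − 20 min = 15:40.

15:40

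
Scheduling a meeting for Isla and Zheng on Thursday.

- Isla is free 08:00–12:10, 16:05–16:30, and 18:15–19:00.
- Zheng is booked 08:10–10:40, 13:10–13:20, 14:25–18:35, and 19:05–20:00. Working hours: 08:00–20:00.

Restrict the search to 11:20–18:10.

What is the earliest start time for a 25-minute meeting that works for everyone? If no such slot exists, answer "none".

11:20

Zheng free within 08:00–20:00: 08:00–08:10, 10:40–13:10, 13:20–14:25, 18:35–19:05.
Isla ∩ Zheng: 08:00–08:10, 10:40–12:10, 18:35–19:00.
Restricted to 11:20–18:10: 11:20–12:10.
Windows ≥ 25 min: 11:20–12:10.
Earliest such window starts at 11:20.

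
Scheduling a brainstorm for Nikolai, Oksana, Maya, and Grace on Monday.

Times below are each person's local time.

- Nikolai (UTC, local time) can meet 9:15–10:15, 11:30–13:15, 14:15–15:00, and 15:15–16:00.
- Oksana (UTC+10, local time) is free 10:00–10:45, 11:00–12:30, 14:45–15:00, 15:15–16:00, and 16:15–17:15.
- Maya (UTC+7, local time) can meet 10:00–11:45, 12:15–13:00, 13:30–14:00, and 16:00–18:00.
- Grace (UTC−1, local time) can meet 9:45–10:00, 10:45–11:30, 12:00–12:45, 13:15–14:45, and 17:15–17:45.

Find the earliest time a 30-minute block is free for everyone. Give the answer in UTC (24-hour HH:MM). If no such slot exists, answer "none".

Nikolai → UTC: 09:15–10:15, 11:30–13:15, 14:15–15:00, 15:15–16:00.
Oksana → UTC: 00:00–00:45, 01:00–02:30, 04:45–05:00, 05:15–06:00, 06:15–07:15.
Maya → UTC: 03:00–04:45, 05:15–06:00, 06:30–07:00, 09:00–11:00.
Grace → UTC: 10:45–11:00, 11:45–12:30, 13:00–13:45, 14:15–15:45, 18:15–18:45.
Nikolai ∩ Oksana: (none).
Nikolai ∩ Oksana ∩ Maya: (none).
Nikolai ∩ Oksana ∩ Maya ∩ Grace: (none).
Windows ≥ 30 min: (none).

none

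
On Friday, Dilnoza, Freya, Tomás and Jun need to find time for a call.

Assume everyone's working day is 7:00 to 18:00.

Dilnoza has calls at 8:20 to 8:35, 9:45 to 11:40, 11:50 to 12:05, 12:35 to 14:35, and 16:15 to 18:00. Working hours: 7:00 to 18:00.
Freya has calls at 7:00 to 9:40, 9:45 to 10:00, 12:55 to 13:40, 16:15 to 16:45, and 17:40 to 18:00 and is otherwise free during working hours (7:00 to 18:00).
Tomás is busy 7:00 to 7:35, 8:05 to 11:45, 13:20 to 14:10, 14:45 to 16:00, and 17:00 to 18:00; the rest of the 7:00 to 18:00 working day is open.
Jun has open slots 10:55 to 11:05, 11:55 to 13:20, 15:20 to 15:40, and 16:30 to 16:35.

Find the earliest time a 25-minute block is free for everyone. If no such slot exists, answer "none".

12:05

Dilnoza free within 07:00–18:00: 07:00–08:20, 08:35–09:45, 11:40–11:50, 12:05–12:35, 14:35–16:15.
Freya free within 07:00–18:00: 09:40–09:45, 10:00–12:55, 13:40–16:15, 16:45–17:40.
Tomás free within 07:00–18:00: 07:35–08:05, 11:45–13:20, 14:10–14:45, 16:00–17:00.
Dilnoza ∩ Freya: 09:40–09:45, 11:40–11:50, 12:05–12:35, 14:35–16:15.
Dilnoza ∩ Freya ∩ Tomás: 11:45–11:50, 12:05–12:35, 14:35–14:45, 16:00–16:15.
Dilnoza ∩ Freya ∩ Tomás ∩ Jun: 12:05–12:35.
Windows ≥ 25 min: 12:05–12:35.
Earliest such window starts at 12:05.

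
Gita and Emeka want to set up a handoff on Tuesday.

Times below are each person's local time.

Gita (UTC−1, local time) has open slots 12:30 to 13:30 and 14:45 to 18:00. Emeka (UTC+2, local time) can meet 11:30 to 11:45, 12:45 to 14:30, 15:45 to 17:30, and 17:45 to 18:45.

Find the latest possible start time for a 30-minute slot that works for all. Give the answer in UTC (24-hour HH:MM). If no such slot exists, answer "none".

16:15

Gita → UTC: 13:30–14:30, 15:45–19:00.
Emeka → UTC: 09:30–09:45, 10:45–12:30, 13:45–15:30, 15:45–16:45.
Gita ∩ Emeka: 13:45–14:30, 15:45–16:45.
Windows ≥ 30 min: 13:45–14:30, 15:45–16:45.
Latest start in the last window 15:45–16:45 is 16:45 − 30 min = 16:15.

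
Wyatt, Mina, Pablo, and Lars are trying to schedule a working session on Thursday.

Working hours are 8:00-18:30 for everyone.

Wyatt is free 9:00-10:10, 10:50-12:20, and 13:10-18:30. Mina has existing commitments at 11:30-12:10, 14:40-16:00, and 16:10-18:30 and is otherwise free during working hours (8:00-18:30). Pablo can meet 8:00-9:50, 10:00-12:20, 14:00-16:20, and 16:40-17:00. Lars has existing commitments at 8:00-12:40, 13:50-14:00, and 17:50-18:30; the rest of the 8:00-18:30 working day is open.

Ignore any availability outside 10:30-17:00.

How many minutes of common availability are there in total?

50 minutes

Mina free within 08:00–18:30: 08:00–11:30, 12:10–14:40, 16:00–16:10.
Lars free within 08:00–18:30: 12:40–13:50, 14:00–17:50.
Wyatt ∩ Mina: 09:00–10:10, 10:50–11:30, 12:10–12:20, 13:10–14:40, 16:00–16:10.
Wyatt ∩ Mina ∩ Pablo: 09:00–09:50, 10:00–10:10, 10:50–11:30, 12:10–12:20, 14:00–14:40, 16:00–16:10.
Wyatt ∩ Mina ∩ Pablo ∩ Lars: 14:00–14:40, 16:00–16:10.
Restricted to 10:30–17:00: 14:00–14:40, 16:00–16:10.
Total common minutes: 40 + 10 = 50.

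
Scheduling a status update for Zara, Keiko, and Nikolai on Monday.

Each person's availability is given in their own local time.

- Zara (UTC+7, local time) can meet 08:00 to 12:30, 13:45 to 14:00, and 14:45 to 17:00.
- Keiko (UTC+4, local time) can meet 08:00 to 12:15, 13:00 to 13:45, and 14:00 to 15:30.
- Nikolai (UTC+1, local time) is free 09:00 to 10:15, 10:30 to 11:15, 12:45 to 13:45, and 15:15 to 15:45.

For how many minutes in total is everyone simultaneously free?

Zara → UTC: 01:00–05:30, 06:45–07:00, 07:45–10:00.
Keiko → UTC: 04:00–08:15, 09:00–09:45, 10:00–11:30.
Nikolai → UTC: 08:00–09:15, 09:30–10:15, 11:45–12:45, 14:15–14:45.
Zara ∩ Keiko: 04:00–05:30, 06:45–07:00, 07:45–08:15, 09:00–09:45.
Zara ∩ Keiko ∩ Nikolai: 08:00–08:15, 09:00–09:15, 09:30–09:45.
Total common minutes: 15 + 15 + 15 = 45.

45 minutes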